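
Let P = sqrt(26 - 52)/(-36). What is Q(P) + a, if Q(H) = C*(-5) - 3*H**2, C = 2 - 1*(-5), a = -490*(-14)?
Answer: 1474213/216 ≈ 6825.1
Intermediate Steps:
a = 6860
P = -I*sqrt(26)/36 (P = sqrt(-26)*(-1/36) = (I*sqrt(26))*(-1/36) = -I*sqrt(26)/36 ≈ -0.14164*I)
C = 7 (C = 2 + 5 = 7)
Q(H) = -35 - 3*H**2 (Q(H) = 7*(-5) - 3*H**2 = -35 - 3*H**2)
Q(P) + a = (-35 - 3*(-I*sqrt(26)/36)**2) + 6860 = (-35 - 3*(-13/648)) + 6860 = (-35 + 13/216) + 6860 = -7547/216 + 6860 = 1474213/216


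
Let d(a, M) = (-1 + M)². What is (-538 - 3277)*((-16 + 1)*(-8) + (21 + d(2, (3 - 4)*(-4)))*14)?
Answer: -2060100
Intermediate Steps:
(-538 - 3277)*((-16 + 1)*(-8) + (21 + d(2, (3 - 4)*(-4)))*14) = (-538 - 3277)*((-16 + 1)*(-8) + (21 + (-1 + (3 - 4)*(-4))²)*14) = -3815*(-15*(-8) + (21 + (-1 - 1*(-4))²)*14) = -3815*(120 + (21 + (-1 + 4)²)*14) = -3815*(120 + (21 + 3²)*14) = -3815*(120 + (21 + 9)*14) = -3815*(120 + 30*14) = -3815*(120 + 420) = -3815*540 = -2060100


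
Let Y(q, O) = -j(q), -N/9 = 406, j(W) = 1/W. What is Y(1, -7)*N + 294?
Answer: 3948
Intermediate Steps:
N = -3654 (N = -9*406 = -3654)
Y(q, O) = -1/q
Y(1, -7)*N + 294 = -1/1*(-3654) + 294 = -1*1*(-3654) + 294 = -1*(-3654) + 294 = 3654 + 294 = 3948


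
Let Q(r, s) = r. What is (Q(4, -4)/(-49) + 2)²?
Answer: 8836/2401 ≈ 3.6801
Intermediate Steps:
(Q(4, -4)/(-49) + 2)² = (4/(-49) + 2)² = (4*(-1/49) + 2)² = (-4/49 + 2)² = (94/49)² = 8836/2401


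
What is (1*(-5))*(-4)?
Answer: 20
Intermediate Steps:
(1*(-5))*(-4) = -5*(-4) = 20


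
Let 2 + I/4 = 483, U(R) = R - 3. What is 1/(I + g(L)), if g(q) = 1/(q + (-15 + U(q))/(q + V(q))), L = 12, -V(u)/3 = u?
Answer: 49/94280 ≈ 0.00051973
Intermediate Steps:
U(R) = -3 + R
V(u) = -3*u
I = 1924 (I = -8 + 4*483 = -8 + 1932 = 1924)
g(q) = 1/(q - (-18 + q)/(2*q)) (g(q) = 1/(q + (-15 + (-3 + q))/(q - 3*q)) = 1/(q + (-18 + q)/((-2*q))) = 1/(q + (-18 + q)*(-1/(2*q))) = 1/(q - (-18 + q)/(2*q)))
1/(I + g(L)) = 1/(1924 + 2*12/(18 - 1*12 + 2*12**2)) = 1/(1924 + 2*12/(18 - 12 + 2*144)) = 1/(1924 + 2*12/(18 - 12 + 288)) = 1/(1924 + 2*12/294) = 1/(1924 + 2*12*(1/294)) = 1/(1924 + 4/49) = 1/(94280/49) = 49/94280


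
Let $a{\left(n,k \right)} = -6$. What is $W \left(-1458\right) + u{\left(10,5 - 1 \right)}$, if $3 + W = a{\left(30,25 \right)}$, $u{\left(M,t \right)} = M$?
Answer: $13132$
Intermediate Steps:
$W = -9$ ($W = -3 - 6 = -9$)
$W \left(-1458\right) + u{\left(10,5 - 1 \right)} = \left(-9\right) \left(-1458\right) + 10 = 13122 + 10 = 13132$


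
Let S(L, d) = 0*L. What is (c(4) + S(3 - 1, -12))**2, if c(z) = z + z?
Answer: 64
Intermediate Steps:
S(L, d) = 0
c(z) = 2*z
(c(4) + S(3 - 1, -12))**2 = (2*4 + 0)**2 = (8 + 0)**2 = 8**2 = 64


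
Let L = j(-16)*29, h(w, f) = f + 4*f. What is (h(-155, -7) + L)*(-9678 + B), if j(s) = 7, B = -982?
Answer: -1790880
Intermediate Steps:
h(w, f) = 5*f
L = 203 (L = 7*29 = 203)
(h(-155, -7) + L)*(-9678 + B) = (5*(-7) + 203)*(-9678 - 982) = (-35 + 203)*(-10660) = 168*(-10660) = -1790880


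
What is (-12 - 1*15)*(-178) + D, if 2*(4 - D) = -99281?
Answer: 108901/2 ≈ 54451.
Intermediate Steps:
D = 99289/2 (D = 4 - 1/2*(-99281) = 4 + 99281/2 = 99289/2 ≈ 49645.)
(-12 - 1*15)*(-178) + D = (-12 - 1*15)*(-178) + 99289/2 = (-12 - 15)*(-178) + 99289/2 = -27*(-178) + 99289/2 = 4806 + 99289/2 = 108901/2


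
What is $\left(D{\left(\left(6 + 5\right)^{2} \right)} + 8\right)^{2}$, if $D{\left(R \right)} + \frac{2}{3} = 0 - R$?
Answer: $\frac{116281}{9} \approx 12920.0$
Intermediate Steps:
$D{\left(R \right)} = - \frac{2}{3} - R$ ($D{\left(R \right)} = - \frac{2}{3} + \left(0 - R\right) = - \frac{2}{3} - R$)
$\left(D{\left(\left(6 + 5\right)^{2} \right)} + 8\right)^{2} = \left(\left(- \frac{2}{3} - \left(6 + 5\right)^{2}\right) + 8\right)^{2} = \left(\left(- \frac{2}{3} - 11^{2}\right) + 8\right)^{2} = \left(\left(- \frac{2}{3} - 121\right) + 8\right)^{2} = \left(- \frac{365}{3} + 8\right)^{2} = \left(- \frac{341}{3}\right)^{2} = \frac{116281}{9}$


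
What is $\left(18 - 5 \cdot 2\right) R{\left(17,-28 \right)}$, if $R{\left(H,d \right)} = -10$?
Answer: $-80$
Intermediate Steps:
$\left(18 - 5 \cdot 2\right) R{\left(17,-28 \right)} = \left(18 - 5 \cdot 2\right) \left(-10\right) = \left(18 - 10\right) \left(-10\right) = 8 \left(-10\right) = -80$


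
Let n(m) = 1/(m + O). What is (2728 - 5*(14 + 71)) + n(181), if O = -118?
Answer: 145090/63 ≈ 2303.0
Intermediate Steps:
n(m) = 1/(-118 + m) (n(m) = 1/(m - 118) = 1/(-118 + m))
(2728 - 5*(14 + 71)) + n(181) = (2728 - 5*(14 + 71)) + 1/(-118 + 181) = (2728 - 5*85) + 1/63 = (2728 - 425) + 1/63 = 2303 + 1/63 = 145090/63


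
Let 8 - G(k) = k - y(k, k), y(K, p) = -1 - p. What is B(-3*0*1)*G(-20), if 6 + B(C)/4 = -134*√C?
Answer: -1128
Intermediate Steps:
B(C) = -24 - 536*√C (B(C) = -24 + 4*(-134*√C) = -24 - 536*√C)
G(k) = 7 - 2*k (G(k) = 8 - (k - (-1 - k)) = 8 - (k + (1 + k)) = 8 - (1 + 2*k) = 8 + (-1 - 2*k) = 7 - 2*k)
B(-3*0*1)*G(-20) = (-24 - 536*√(-3*0*1))*(7 - 2*(-20)) = (-24 - 536*√(0*1))*(7 + 40) = (-24 - 536*√0)*47 = (-24 - 536*0)*47 = (-24 + 0)*47 = -24*47 = -1128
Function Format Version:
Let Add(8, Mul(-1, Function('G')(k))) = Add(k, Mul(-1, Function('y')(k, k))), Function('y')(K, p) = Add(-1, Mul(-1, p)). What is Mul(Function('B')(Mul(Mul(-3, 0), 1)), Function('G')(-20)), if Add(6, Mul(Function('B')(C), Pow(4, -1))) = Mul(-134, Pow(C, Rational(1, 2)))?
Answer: -1128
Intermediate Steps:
Function('B')(C) = Add(-24, Mul(-536, Pow(C, Rational(1, 2)))) (Function('B')(C) = Add(-24, Mul(4, Mul(-134, Pow(C, Rational(1, 2))))) = Add(-24, Mul(-536, Pow(C, Rational(1, 2)))))
Function('G')(k) = Add(7, Mul(-2, k)) (Function('G')(k) = Add(8, Mul(-1, Add(k, Mul(-1, Add(-1, Mul(-1, k)))))) = Add(8, Mul(-1, Add(k, Add(1, k)))) = Add(8, Mul(-1, Add(1, Mul(2, k)))) = Add(8, Add(-1, Mul(-2, k))) = Add(7, Mul(-2, k)))
Mul(Function('B')(Mul(Mul(-3, 0), 1)), Function('G')(-20)) = Mul(Add(-24, Mul(-536, Pow(Mul(Mul(-3, 0), 1), Rational(1, 2)))), Add(7, Mul(-2, -20))) = Mul(Add(-24, Mul(-536, Pow(Mul(0, 1), Rational(1, 2)))), Add(7, 40)) = Mul(Add(-24, Mul(-536, Pow(0, Rational(1, 2)))), 47) = Mul(Add(-24, Mul(-536, 0)), 47) = Mul(Add(-24, 0), 47) = Mul(-24, 47) = -1128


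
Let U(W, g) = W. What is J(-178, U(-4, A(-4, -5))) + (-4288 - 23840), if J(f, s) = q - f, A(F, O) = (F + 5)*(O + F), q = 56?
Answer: -27894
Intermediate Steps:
A(F, O) = (5 + F)*(F + O)
J(f, s) = 56 - f
J(-178, U(-4, A(-4, -5))) + (-4288 - 23840) = (56 - 1*(-178)) + (-4288 - 23840) = (56 + 178) - 28128 = 234 - 28128 = -27894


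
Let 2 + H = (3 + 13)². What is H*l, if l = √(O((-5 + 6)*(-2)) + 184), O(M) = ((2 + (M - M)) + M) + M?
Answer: 254*√182 ≈ 3426.6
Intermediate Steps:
O(M) = 2 + 2*M (O(M) = ((2 + 0) + M) + M = (2 + M) + M = 2 + 2*M)
H = 254 (H = -2 + (3 + 13)² = -2 + 16² = -2 + 256 = 254)
l = √182 (l = √((2 + 2*((-5 + 6)*(-2))) + 184) = √((2 + 2*(1*(-2))) + 184) = √((2 + 2*(-2)) + 184) = √((2 - 4) + 184) = √(-2 + 184) = √182 ≈ 13.491)
H*l = 254*√182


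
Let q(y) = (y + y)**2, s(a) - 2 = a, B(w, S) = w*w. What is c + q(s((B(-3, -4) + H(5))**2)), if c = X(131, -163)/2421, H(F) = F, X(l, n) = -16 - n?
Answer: 126550561/807 ≈ 1.5682e+5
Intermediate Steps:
B(w, S) = w**2
s(a) = 2 + a
c = 49/807 (c = (-16 - 1*(-163))/2421 = (-16 + 163)*(1/2421) = 147*(1/2421) = 49/807 ≈ 0.060719)
q(y) = 4*y**2 (q(y) = (2*y)**2 = 4*y**2)
c + q(s((B(-3, -4) + H(5))**2)) = 49/807 + 4*(2 + ((-3)**2 + 5)**2)**2 = 49/807 + 4*(2 + (9 + 5)**2)**2 = 49/807 + 4*(2 + 14**2)**2 = 49/807 + 4*(2 + 196)**2 = 49/807 + 4*198**2 = 49/807 + 4*39204 = 49/807 + 156816 = 126550561/807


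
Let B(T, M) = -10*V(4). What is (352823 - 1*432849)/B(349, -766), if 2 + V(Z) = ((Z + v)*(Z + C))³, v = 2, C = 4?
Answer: 40013/552950 ≈ 0.072363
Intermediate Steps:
V(Z) = -2 + (2 + Z)³*(4 + Z)³ (V(Z) = -2 + ((Z + 2)*(Z + 4))³ = -2 + ((2 + Z)*(4 + Z))³ = -2 + (2 + Z)³*(4 + Z)³)
B(T, M) = -1105900 (B(T, M) = -10*(-2 + (2 + 4)³*(4 + 4)³) = -10*(-2 + 6³*8³) = -10*(-2 + 216*512) = -10*(-2 + 110592) = -10*110590 = -1105900)
(352823 - 1*432849)/B(349, -766) = (352823 - 1*432849)/(-1105900) = (352823 - 432849)*(-1/1105900) = -80026*(-1/1105900) = 40013/552950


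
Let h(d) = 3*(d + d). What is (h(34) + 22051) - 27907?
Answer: -5652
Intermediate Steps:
h(d) = 6*d (h(d) = 3*(2*d) = 6*d)
(h(34) + 22051) - 27907 = (6*34 + 22051) - 27907 = (204 + 22051) - 27907 = 22255 - 27907 = -5652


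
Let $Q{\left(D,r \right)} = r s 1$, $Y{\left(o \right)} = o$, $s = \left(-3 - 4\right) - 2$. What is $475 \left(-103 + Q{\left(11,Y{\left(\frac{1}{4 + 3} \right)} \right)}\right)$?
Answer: $- \frac{346750}{7} \approx -49536.0$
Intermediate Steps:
$s = -9$ ($s = -7 - 2 = -9$)
$Q{\left(D,r \right)} = - 9 r$ ($Q{\left(D,r \right)} = r \left(-9\right) 1 = - 9 r 1 = - 9 r$)
$475 \left(-103 + Q{\left(11,Y{\left(\frac{1}{4 + 3} \right)} \right)}\right) = 475 \left(-103 - \frac{9}{4 + 3}\right) = 475 \left(-103 - \frac{9}{7}\right) = 475 \left(- \frac{730}{7}\right) = - \frac{346750}{7}$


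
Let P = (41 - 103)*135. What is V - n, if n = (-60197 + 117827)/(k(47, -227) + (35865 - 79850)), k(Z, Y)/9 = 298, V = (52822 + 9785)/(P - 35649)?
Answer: -16347317/606038919 ≈ -0.026974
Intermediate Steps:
P = -8370 (P = -62*135 = -8370)
V = -20869/14673 (V = (52822 + 9785)/(-8370 - 35649) = 62607/(-44019) = 62607*(-1/44019) = -20869/14673 ≈ -1.4223)
k(Z, Y) = 2682 (k(Z, Y) = 9*298 = 2682)
n = -57630/41303 (n = (-60197 + 117827)/(2682 + (35865 - 79850)) = 57630/(2682 - 43985) = 57630/(-41303) = 57630*(-1/41303) = -57630/41303 ≈ -1.3953)
V - n = -20869/14673 - 1*(-57630/41303) = -20869/14673 + 57630/41303 = -16347317/606038919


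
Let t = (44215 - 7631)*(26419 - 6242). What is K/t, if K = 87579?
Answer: 87579/738155368 ≈ 0.00011865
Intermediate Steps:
t = 738155368 (t = 36584*20177 = 738155368)
K/t = 87579/738155368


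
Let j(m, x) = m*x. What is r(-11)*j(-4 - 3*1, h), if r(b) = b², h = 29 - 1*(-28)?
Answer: -48279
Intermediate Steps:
h = 57 (h = 29 + 28 = 57)
r(-11)*j(-4 - 3*1, h) = (-11)²*((-4 - 3*1)*57) = 121*((-4 - 3)*57) = 121*(-7*57) = 121*(-399) = -48279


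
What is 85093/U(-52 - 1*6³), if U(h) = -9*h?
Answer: 85093/2412 ≈ 35.279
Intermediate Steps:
85093/U(-52 - 1*6³) = 85093/((-9*(-52 - 1*6³))) = 85093/((-9*(-52 - 1*216))) = 85093/((-9*(-52 - 216))) = 85093/((-9*(-268))) = 85093/2412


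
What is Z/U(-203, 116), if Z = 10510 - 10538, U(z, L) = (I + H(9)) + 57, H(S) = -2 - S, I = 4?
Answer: -14/25 ≈ -0.56000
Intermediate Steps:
U(z, L) = 50 (U(z, L) = (4 + (-2 - 1*9)) + 57 = (4 + (-2 - 9)) + 57 = (4 - 11) + 57 = -7 + 57 = 50)
Z = -28
Z/U(-203, 116) = -28/50 = -28*1/50 = -14/25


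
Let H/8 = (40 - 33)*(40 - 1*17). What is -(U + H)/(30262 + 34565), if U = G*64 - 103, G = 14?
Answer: -2081/64827 ≈ -0.032101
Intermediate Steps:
H = 1288 (H = 8*((40 - 33)*(40 - 1*17)) = 8*(7*(40 - 17)) = 8*(7*23) = 8*161 = 1288)
U = 793 (U = 14*64 - 103 = 896 - 103 = 793)
-(U + H)/(30262 + 34565) = -(793 + 1288)/(30262 + 34565) = -2081/64827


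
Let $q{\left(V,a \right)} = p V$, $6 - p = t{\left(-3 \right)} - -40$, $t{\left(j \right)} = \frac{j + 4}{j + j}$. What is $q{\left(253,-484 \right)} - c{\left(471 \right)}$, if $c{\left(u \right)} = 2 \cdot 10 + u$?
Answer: $- \frac{54305}{6} \approx -9050.8$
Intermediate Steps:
$t{\left(j \right)} = \frac{4 + j}{2 j}$
$p = - \frac{203}{6}$ ($p = 6 - \left(\frac{4 - 3}{2 \left(-3\right)} - -40\right) = 6 - \left(\frac{1}{2} \left(- \frac{1}{3}\right) 1 + 40\right) = 6 - \left(- \frac{1}{6} + 40\right) = 6 - \frac{239}{6} = - \frac{203}{6} \approx -33.833$)
$q{\left(V,a \right)} = - \frac{203 V}{6}$
$c{\left(u \right)} = 20 + u$
$q{\left(253,-484 \right)} - c{\left(471 \right)} = \left(- \frac{203}{6}\right) 253 - \left(20 + 471\right) = - \frac{51359}{6} - 491 = - \frac{54305}{6}$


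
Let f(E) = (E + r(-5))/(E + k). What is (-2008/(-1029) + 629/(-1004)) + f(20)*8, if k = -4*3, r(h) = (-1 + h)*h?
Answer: 53024591/1033116 ≈ 51.325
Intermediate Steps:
r(h) = h*(-1 + h)
k = -12
f(E) = (30 + E)/(-12 + E) (f(E) = (E - 5*(-1 - 5))/(E - 12) = (E - 5*(-6))/(-12 + E) = (E + 30)/(-12 + E) = (30 + E)/(-12 + E))
(-2008/(-1029) + 629/(-1004)) + f(20)*8 = (-2008/(-1029) + 629/(-1004)) + ((30 + 20)/(-12 + 20))*8 = (-2008*(-1/1029) + 629*(-1/1004)) + (50/8)*8 = (2008/1029 - 629/1004) + ((⅛)*50)*8 = 1368791/1033116 + (25/4)*8 = 1368791/1033116 + 50 = 53024591/1033116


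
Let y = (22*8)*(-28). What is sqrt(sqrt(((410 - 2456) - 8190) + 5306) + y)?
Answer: sqrt(-4928 + I*sqrt(4930)) ≈ 0.5001 + 70.202*I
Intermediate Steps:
y = -4928 (y = 176*(-28) = -4928)
sqrt(sqrt(((410 - 2456) - 8190) + 5306) + y) = sqrt(sqrt(((410 - 2456) - 8190) + 5306) - 4928) = sqrt(sqrt((-2046 - 8190) + 5306) - 4928) = sqrt(sqrt(-10236 + 5306) - 4928) = sqrt(sqrt(-4930) - 4928) = sqrt(I*sqrt(4930) - 4928) = sqrt(-4928 + I*sqrt(4930))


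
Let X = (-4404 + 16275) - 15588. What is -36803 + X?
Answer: -40520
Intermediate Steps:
X = -3717 (X = 11871 - 15588 = -3717)
-36803 + X = -36803 - 3717 = -40520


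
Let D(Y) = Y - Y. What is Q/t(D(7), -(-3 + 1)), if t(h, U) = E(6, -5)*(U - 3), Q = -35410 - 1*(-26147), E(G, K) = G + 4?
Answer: 9263/10 ≈ 926.30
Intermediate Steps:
E(G, K) = 4 + G
D(Y) = 0
Q = -9263 (Q = -35410 + 26147 = -9263)
t(h, U) = -30 + 10*U (t(h, U) = (4 + 6)*(U - 3) = 10*(-3 + U) = -30 + 10*U)
Q/t(D(7), -(-3 + 1)) = -9263/(-30 + 10*(-(-3 + 1))) = -9263/(-30 + 10*(-1*(-2))) = -9263/(-30 + 10*2) = -9263/(-30 + 20) = -9263/(-10) = -9263*(-⅒) = 9263/10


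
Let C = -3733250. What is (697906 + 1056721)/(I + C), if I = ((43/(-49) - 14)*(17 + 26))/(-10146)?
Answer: -290773277186/618666713051 ≈ -0.47000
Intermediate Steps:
I = 10449/165718 (I = -(43*(-1/49) - 14)*43/10146 = -(-43/49 - 14)*43/10146 = -(-243)*43/165718 = -1/10146*(-31347/49) = 10449/165718 ≈ 0.063053)
(697906 + 1056721)/(I + C) = (697906 + 1056721)/(10449/165718 - 3733250) = 1754627/(-618666713051/165718) = 1754627*(-165718/618666713051) = -290773277186/618666713051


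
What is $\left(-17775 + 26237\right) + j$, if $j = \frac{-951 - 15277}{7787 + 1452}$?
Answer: $\frac{78164190}{9239} \approx 8460.3$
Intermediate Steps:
$j = - \frac{16228}{9239} \approx -1.7565$
$\left(-17775 + 26237\right) + j = \left(-17775 + 26237\right) - \frac{16228}{9239} = 8462 - \frac{16228}{9239} = \frac{78164190}{9239}$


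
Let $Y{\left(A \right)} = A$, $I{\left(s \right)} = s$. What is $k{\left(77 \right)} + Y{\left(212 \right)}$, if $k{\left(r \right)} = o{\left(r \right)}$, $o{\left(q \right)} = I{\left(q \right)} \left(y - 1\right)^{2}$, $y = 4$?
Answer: $905$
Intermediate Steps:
$o{\left(q \right)} = 9 q$ ($o{\left(q \right)} = q \left(4 - 1\right)^{2} = q 3^{2} = q 9 = 9 q$)
$k{\left(r \right)} = 9 r$
$k{\left(77 \right)} + Y{\left(212 \right)} = 9 \cdot 77 + 212 = 693 + 212 = 905$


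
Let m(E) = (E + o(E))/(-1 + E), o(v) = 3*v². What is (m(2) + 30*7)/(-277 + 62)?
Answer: -224/215 ≈ -1.0419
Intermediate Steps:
m(E) = (E + 3*E²)/(-1 + E)
(m(2) + 30*7)/(-277 + 62) = (2*(1 + 3*2)/(-1 + 2) + 30*7)/(-277 + 62) = (2*(1 + 6)/1 + 210)/(-215) = (2*1*7 + 210)*(-1/215) = (14 + 210)*(-1/215) = 224*(-1/215) = -224/215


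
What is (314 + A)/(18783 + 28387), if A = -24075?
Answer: -23761/47170 ≈ -0.50373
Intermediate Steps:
(314 + A)/(18783 + 28387) = (314 - 24075)/(18783 + 28387) = -23761/47170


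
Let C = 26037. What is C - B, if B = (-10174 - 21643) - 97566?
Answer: 155420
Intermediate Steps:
B = -129383 (B = -31817 - 97566 = -129383)
C - B = 26037 - 1*(-129383) = 26037 + 129383 = 155420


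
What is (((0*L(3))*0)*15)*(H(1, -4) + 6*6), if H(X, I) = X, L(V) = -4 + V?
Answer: 0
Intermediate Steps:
(((0*L(3))*0)*15)*(H(1, -4) + 6*6) = (((0*(-4 + 3))*0)*15)*(1 + 6*6) = (((0*(-1))*0)*15)*(1 + 36) = ((0*0)*15)*37 = (0*15)*37 = 0*37 = 0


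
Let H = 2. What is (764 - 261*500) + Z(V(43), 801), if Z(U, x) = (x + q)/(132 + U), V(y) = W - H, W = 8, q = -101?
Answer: -8951434/69 ≈ -1.2973e+5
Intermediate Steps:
V(y) = 6 (V(y) = 8 - 1*2 = 8 - 2 = 6)
Z(U, x) = (-101 + x)/(132 + U) (Z(U, x) = (x - 101)/(132 + U) = (-101 + x)/(132 + U))
(764 - 261*500) + Z(V(43), 801) = (764 - 261*500) + (-101 + 801)/(132 + 6) = (764 - 130500) + 700/138 = -129736 + (1/138)*700 = -129736 + 350/69 = -8951434/69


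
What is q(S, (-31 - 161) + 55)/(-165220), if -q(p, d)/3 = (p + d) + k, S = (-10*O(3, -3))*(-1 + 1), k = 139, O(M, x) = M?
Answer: 3/82610 ≈ 3.6315e-5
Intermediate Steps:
S = 0 (S = (-10*3)*(-1 + 1) = -30*0 = 0)
q(p, d) = -417 - 3*d - 3*p (q(p, d) = -3*((p + d) + 139) = -3*((d + p) + 139) = -3*(139 + d + p) = -417 - 3*d - 3*p)
q(S, (-31 - 161) + 55)/(-165220) = (-417 - 3*((-31 - 161) + 55) - 3*0)/(-165220) = (-417 - 3*(-192 + 55) + 0)*(-1/165220) = (-417 - 3*(-137) + 0)*(-1/165220) = (-417 + 411 + 0)*(-1/165220) = -6*(-1/165220) = 3/82610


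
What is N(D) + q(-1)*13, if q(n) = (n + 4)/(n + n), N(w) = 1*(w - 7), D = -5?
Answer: -63/2 ≈ -31.500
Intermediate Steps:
N(w) = -7 + w (N(w) = 1*(-7 + w) = -7 + w)
q(n) = (4 + n)/(2*n) (q(n) = (4 + n)/((2*n)) = (4 + n)*(1/(2*n)) = (4 + n)/(2*n))
N(D) + q(-1)*13 = (-7 - 5) + ((½)*(4 - 1)/(-1))*13 = -12 + ((½)*(-1)*3)*13 = -12 - 3/2*13 = -12 - 39/2 = -63/2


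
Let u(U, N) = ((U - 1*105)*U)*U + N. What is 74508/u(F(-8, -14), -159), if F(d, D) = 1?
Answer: -74508/263 ≈ -283.30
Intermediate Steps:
u(U, N) = N + U**2*(-105 + U) (u(U, N) = ((U - 105)*U)*U + N = ((-105 + U)*U)*U + N = (U*(-105 + U))*U + N = U**2*(-105 + U) + N = N + U**2*(-105 + U))
74508/u(F(-8, -14), -159) = 74508/(-159 + 1**3 - 105*1**2) = 74508/(-159 + 1 - 105*1) = 74508/(-159 + 1 - 105) = 74508/(-263) = 74508*(-1/263) = -74508/263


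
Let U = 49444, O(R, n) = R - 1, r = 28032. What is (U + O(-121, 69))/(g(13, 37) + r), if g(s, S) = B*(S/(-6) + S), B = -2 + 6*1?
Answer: 73983/42233 ≈ 1.7518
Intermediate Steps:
B = 4 (B = -2 + 6 = 4)
g(s, S) = 10*S/3 (g(s, S) = 4*(S/(-6) + S) = 4*(S*(-⅙) + S) = 4*(-S/6 + S) = 4*(5*S/6) = 10*S/3)
O(R, n) = -1 + R
(U + O(-121, 69))/(g(13, 37) + r) = (49444 + (-1 - 121))/((10/3)*37 + 28032) = (49444 - 122)/(370/3 + 28032) = 49322/(84466/3) = 49322*(3/84466) = 73983/42233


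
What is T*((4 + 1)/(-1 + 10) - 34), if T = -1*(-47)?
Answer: -14147/9 ≈ -1571.9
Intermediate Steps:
T = 47
T*((4 + 1)/(-1 + 10) - 34) = 47*((4 + 1)/(-1 + 10) - 34) = 47*(5/9 - 34) = 47*(-301/9) = -14147/9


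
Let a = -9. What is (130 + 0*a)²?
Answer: 16900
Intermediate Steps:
(130 + 0*a)² = (130 + 0*(-9))² = (130 + 0)² = 130² = 16900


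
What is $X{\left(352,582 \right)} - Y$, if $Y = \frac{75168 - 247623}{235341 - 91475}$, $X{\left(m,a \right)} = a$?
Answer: $\frac{83902467}{143866} \approx 583.2$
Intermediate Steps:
$Y = - \frac{172455}{143866} \approx -1.1987$
$X{\left(352,582 \right)} - Y = 582 - - \frac{172455}{143866} = 582 + \frac{172455}{143866} = \frac{83902467}{143866}$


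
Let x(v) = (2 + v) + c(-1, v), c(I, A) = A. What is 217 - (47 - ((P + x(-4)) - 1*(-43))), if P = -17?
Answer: 190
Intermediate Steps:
x(v) = 2 + 2*v (x(v) = (2 + v) + v = 2 + 2*v)
217 - (47 - ((P + x(-4)) - 1*(-43))) = 217 - (47 - ((-17 + (2 + 2*(-4))) - 1*(-43))) = 217 - (47 - ((-17 + (2 - 8)) + 43)) = 217 - (47 - ((-17 - 6) + 43)) = 217 - (47 - (-23 + 43)) = 217 - (47 - 1*20) = 217 - (47 - 20) = 217 - 1*27 = 217 - 27 = 190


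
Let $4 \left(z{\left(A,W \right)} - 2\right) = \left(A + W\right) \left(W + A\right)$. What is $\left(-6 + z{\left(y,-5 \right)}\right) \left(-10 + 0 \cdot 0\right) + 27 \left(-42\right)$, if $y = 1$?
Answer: $-1134$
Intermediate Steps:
$z{\left(A,W \right)} = 2 + \frac{\left(A + W\right)^{2}}{4}$ ($z{\left(A,W \right)} = 2 + \frac{\left(A + W\right) \left(W + A\right)}{4} = 2 + \frac{\left(A + W\right) \left(A + W\right)}{4} = 2 + \frac{\left(A + W\right)^{2}}{4}$)
$\left(-6 + z{\left(y,-5 \right)}\right) \left(-10 + 0 \cdot 0\right) + 27 \left(-42\right) = \left(-6 + \left(2 + \frac{\left(1 - 5\right)^{2}}{4}\right)\right) \left(-10 + 0 \cdot 0\right) + 27 \left(-42\right) = \left(-6 + \left(2 + \frac{\left(-4\right)^{2}}{4}\right)\right) \left(-10 + 0\right) - 1134 = \left(-6 + \left(2 + \frac{1}{4} \cdot 16\right)\right) \left(-10\right) - 1134 = \left(-6 + \left(2 + 4\right)\right) \left(-10\right) - 1134 = \left(-6 + 6\right) \left(-10\right) - 1134 = 0 \left(-10\right) - 1134 = 0 - 1134 = -1134$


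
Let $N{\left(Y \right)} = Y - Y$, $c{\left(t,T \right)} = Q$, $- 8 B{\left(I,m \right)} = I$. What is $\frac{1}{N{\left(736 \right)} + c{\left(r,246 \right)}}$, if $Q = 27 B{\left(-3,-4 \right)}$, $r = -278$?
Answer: $\frac{8}{81} \approx 0.098765$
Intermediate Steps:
$B{\left(I,m \right)} = - \frac{I}{8}$
$Q = \frac{81}{8}$ ($Q = 27 \left(\left(- \frac{1}{8}\right) \left(-3\right)\right) = 27 \cdot \frac{3}{8} = \frac{81}{8} \approx 10.125$)
$c{\left(t,T \right)} = \frac{81}{8}$
$N{\left(Y \right)} = 0$
$\frac{1}{N{\left(736 \right)} + c{\left(r,246 \right)}} = \frac{1}{0 + \frac{81}{8}} = \frac{1}{\frac{81}{8}} = \frac{8}{81}$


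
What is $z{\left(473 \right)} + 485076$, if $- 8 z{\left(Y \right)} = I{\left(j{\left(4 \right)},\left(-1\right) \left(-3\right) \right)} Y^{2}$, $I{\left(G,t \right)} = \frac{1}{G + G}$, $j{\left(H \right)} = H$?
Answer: $\frac{30821135}{64} \approx 4.8158 \cdot 10^{5}$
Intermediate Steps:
$I{\left(G,t \right)} = \frac{1}{2 G}$
$z{\left(Y \right)} = - \frac{Y^{2}}{64}$ ($z{\left(Y \right)} = - \frac{\frac{1}{2 \cdot 4} Y^{2}}{8} = - \frac{\frac{1}{2} \cdot \frac{1}{4} Y^{2}}{8} = - \frac{\frac{1}{8} Y^{2}}{8} = - \frac{Y^{2}}{64}$)
$z{\left(473 \right)} + 485076 = - \frac{473^{2}}{64} + 485076 = \left(- \frac{1}{64}\right) 223729 + 485076 = - \frac{223729}{64} + 485076 = \frac{30821135}{64}$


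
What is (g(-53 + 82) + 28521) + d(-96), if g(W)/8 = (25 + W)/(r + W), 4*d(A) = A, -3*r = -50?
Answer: 3905385/137 ≈ 28506.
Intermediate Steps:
r = 50/3 (r = -⅓*(-50) = 50/3 ≈ 16.667)
d(A) = A/4
g(W) = 8*(25 + W)/(50/3 + W) (g(W) = 8*((25 + W)/(50/3 + W)) = 8*(25 + W)/(50/3 + W))
(g(-53 + 82) + 28521) + d(-96) = (24*(25 + (-53 + 82))/(50 + 3*(-53 + 82)) + 28521) + (¼)*(-96) = (24*(25 + 29)/(50 + 3*29) + 28521) - 24 = (24*54/(50 + 87) + 28521) - 24 = (24*54/137 + 28521) - 24 = (24*(1/137)*54 + 28521) - 24 = (1296/137 + 28521) - 24 = 3908673/137 - 24 = 3905385/137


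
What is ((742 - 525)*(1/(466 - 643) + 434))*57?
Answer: 316716491/59 ≈ 5.3681e+6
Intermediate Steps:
((742 - 525)*(1/(466 - 643) + 434))*57 = (217*(1/(-177) + 434))*57 = (217*(-1/177 + 434))*57 = (217*(76817/177))*57 = (16669289/177)*57 = 316716491/59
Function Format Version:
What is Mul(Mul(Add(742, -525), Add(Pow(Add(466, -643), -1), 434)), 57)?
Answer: Rational(316716491, 59) ≈ 5.3681e+6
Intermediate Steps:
Mul(Mul(Add(742, -525), Add(Pow(Add(466, -643), -1), 434)), 57) = Mul(Mul(217, Add(Pow(-177, -1), 434)), 57) = Mul(Mul(217, Add(Rational(-1, 177), 434)), 57) = Mul(Mul(217, Rational(76817, 177)), 57) = Mul(Rational(16669289, 177), 57) = Rational(316716491, 59)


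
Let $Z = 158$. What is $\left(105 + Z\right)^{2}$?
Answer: $69169$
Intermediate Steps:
$\left(105 + Z\right)^{2} = \left(105 + 158\right)^{2} = 263^{2} = 69169$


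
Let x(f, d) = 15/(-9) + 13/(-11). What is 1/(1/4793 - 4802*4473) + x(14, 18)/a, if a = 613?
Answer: -3225814680889/694195227602415 ≈ -0.0046468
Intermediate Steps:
x(f, d) = -94/33 (x(f, d) = 15*(-⅑) + 13*(-1/11) = -5/3 - 13/11 = -94/33)
1/(1/4793 - 4802*4473) + x(14, 18)/a = 1/(1/4793 - 4802*4473) - 94/33/613 = (1/4473)/(1/4793 - 4802) - 94/33*1/613 = (1/4473)/(-23015985/4793) - 94/20229 = -4793/23015985*1/4473 - 94/20229 = -4793/102950500905 - 94/20229 = -3225814680889/694195227602415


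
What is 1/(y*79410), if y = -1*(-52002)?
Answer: 1/4129478820 ≈ 2.4216e-10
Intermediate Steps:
y = 52002
1/(y*79410) = 1/(52002*79410) = (1/52002)*(1/79410) = 1/4129478820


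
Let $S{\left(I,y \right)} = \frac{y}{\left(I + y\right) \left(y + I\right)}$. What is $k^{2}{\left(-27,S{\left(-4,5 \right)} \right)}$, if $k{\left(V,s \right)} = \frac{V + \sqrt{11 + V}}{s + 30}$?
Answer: $\frac{713}{1225} - \frac{216 i}{1225} \approx 0.58204 - 0.17633 i$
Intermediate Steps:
$S{\left(I,y \right)} = \frac{y}{\left(I + y\right)^{2}}$ ($S{\left(I,y \right)} = \frac{y}{\left(I + y\right) \left(I + y\right)} = \frac{y}{\left(I + y\right)^{2}}$)
$k{\left(V,s \right)} = \frac{V + \sqrt{11 + V}}{30 + s}$
$k^{2}{\left(-27,S{\left(-4,5 \right)} \right)} = \left(\frac{-27 + \sqrt{11 - 27}}{30 + \frac{5}{\left(-4 + 5\right)^{2}}}\right)^{2} = \left(\frac{-27 + \sqrt{-16}}{30 + 5 \cdot 1^{-2}}\right)^{2} = \left(\frac{-27 + 4 i}{30 + 5 \cdot 1}\right)^{2} = \left(\frac{-27 + 4 i}{30 + 5}\right)^{2} = \left(\frac{-27 + 4 i}{35}\right)^{2} = \left(- \frac{27}{35} + \frac{4 i}{35}\right)^{2}$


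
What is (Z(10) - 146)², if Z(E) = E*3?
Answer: 13456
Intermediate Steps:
Z(E) = 3*E
(Z(10) - 146)² = (3*10 - 146)² = (30 - 146)² = (-116)² = 13456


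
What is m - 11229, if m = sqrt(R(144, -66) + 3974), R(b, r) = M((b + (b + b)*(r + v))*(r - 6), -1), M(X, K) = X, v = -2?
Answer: -11229 + 7*sqrt(28646) ≈ -10044.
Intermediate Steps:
R(b, r) = (-6 + r)*(b + 2*b*(-2 + r)) (R(b, r) = (b + (b + b)*(r - 2))*(r - 6) = (b + (2*b)*(-2 + r))*(-6 + r) = (b + 2*b*(-2 + r))*(-6 + r) = (-6 + r)*(b + 2*b*(-2 + r)))
m = 7*sqrt(28646) (m = sqrt(144*(18 - 15*(-66) + 2*(-66)**2) + 3974) = sqrt(144*(18 + 990 + 2*4356) + 3974) = sqrt(144*(18 + 990 + 8712) + 3974) = sqrt(144*9720 + 3974) = sqrt(1399680 + 3974) = sqrt(1403654) = 7*sqrt(28646) ≈ 1184.8)
m - 11229 = 7*sqrt(28646) - 11229 = -11229 + 7*sqrt(28646)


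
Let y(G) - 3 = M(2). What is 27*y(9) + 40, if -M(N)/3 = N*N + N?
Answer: -365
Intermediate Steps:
M(N) = -3*N - 3*N² (M(N) = -3*(N*N + N) = -3*(N² + N) = -3*(N + N²) = -3*N - 3*N²)
y(G) = -15 (y(G) = 3 - 3*2*(1 + 2) = 3 - 3*2*3 = 3 - 18 = -15)
27*y(9) + 40 = 27*(-15) + 40 = -405 + 40 = -365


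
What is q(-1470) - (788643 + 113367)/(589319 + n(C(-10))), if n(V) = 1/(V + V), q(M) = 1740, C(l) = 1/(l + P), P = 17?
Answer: 409807656/235729 ≈ 1738.5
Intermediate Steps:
C(l) = 1/(17 + l) (C(l) = 1/(l + 17) = 1/(17 + l))
n(V) = 1/(2*V)
q(-1470) - (788643 + 113367)/(589319 + n(C(-10))) = 1740 - (788643 + 113367)/(589319 + 1/(2*(1/(17 - 10)))) = 1740 - 902010/(589319 + 1/(2*(1/7))) = 1740 - 902010/(589319 + (1/2)*7) = 1740 - 902010/(589319 + 7/2) = 1740 - 902010/1178645/2 = 1740 - 902010*2/1178645 = 1740 - 1*360804/235729 = 1740 - 360804/235729 = 409807656/235729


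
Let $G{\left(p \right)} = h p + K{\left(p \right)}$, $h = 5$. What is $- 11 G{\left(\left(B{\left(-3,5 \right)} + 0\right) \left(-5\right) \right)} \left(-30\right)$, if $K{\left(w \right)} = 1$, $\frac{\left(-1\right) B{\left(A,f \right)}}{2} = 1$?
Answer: $16830$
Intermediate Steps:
$B{\left(A,f \right)} = -2$ ($B{\left(A,f \right)} = \left(-2\right) 1 = -2$)
$G{\left(p \right)} = 1 + 5 p$ ($G{\left(p \right)} = 5 p + 1 = 1 + 5 p$)
$- 11 G{\left(\left(B{\left(-3,5 \right)} + 0\right) \left(-5\right) \right)} \left(-30\right) = - 11 \left(1 + 5 \left(-2 + 0\right) \left(-5\right)\right) \left(-30\right) = - 11 \left(1 + 5 \left(\left(-2\right) \left(-5\right)\right)\right) \left(-30\right) = - 11 \left(1 + 5 \cdot 10\right) \left(-30\right) = - 11 \left(1 + 50\right) \left(-30\right) = \left(-11\right) 51 \left(-30\right) = \left(-561\right) \left(-30\right) = 16830$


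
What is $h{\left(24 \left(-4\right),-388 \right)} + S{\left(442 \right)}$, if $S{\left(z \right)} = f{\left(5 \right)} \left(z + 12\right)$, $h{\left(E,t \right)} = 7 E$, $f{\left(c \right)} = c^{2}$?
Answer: $10678$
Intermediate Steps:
$S{\left(z \right)} = 300 + 25 z$ ($S{\left(z \right)} = 5^{2} \left(z + 12\right) = 25 \left(12 + z\right) = 300 + 25 z$)
$h{\left(24 \left(-4\right),-388 \right)} + S{\left(442 \right)} = 7 \cdot 24 \left(-4\right) + \left(300 + 25 \cdot 442\right) = 7 \left(-96\right) + \left(300 + 11050\right) = -672 + 11350 = 10678$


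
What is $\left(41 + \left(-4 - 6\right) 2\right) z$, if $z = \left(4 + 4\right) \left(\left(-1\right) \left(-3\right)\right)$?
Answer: $504$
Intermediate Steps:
$z = 24$ ($z = 8 \cdot 3 = 24$)
$\left(41 + \left(-4 - 6\right) 2\right) z = \left(41 + \left(-4 - 6\right) 2\right) 24 = \left(41 - 20\right) 24 = 21 \cdot 24 = 504$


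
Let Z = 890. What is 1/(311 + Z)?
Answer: 1/1201 ≈ 0.00083264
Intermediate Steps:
1/(311 + Z) = 1/(311 + 890) = 1/1201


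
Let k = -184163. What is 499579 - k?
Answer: 683742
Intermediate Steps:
499579 - k = 499579 - 1*(-184163) = 499579 + 184163 = 683742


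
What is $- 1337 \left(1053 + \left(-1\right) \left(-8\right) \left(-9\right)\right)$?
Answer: $-1311597$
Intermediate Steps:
$- 1337 \left(1053 + \left(-1\right) \left(-8\right) \left(-9\right)\right) = - 1337 \left(1053 + 8 \left(-9\right)\right) = - 1337 \left(1053 - 72\right) = \left(-1337\right) 981 = -1311597$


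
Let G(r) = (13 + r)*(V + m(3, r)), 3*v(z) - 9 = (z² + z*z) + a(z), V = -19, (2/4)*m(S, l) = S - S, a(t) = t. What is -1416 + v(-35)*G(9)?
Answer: -339160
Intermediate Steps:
m(S, l) = 0 (m(S, l) = 2*(S - S) = 2*0 = 0)
v(z) = 3 + z/3 + 2*z²/3 (v(z) = 3 + ((z² + z*z) + z)/3 = 3 + ((z² + z²) + z)/3 = 3 + (2*z² + z)/3 = 3 + (z + 2*z²)/3 = 3 + (z/3 + 2*z²/3) = 3 + z/3 + 2*z²/3)
G(r) = -247 - 19*r (G(r) = (13 + r)*(-19 + 0) = (13 + r)*(-19) = -247 - 19*r)
-1416 + v(-35)*G(9) = -1416 + (3 + (⅓)*(-35) + (⅔)*(-35)²)*(-247 - 19*9) = -1416 + (3 - 35/3 + (⅔)*1225)*(-247 - 171) = -1416 + (3 - 35/3 + 2450/3)*(-418) = -1416 + 808*(-418) = -1416 - 337744 = -339160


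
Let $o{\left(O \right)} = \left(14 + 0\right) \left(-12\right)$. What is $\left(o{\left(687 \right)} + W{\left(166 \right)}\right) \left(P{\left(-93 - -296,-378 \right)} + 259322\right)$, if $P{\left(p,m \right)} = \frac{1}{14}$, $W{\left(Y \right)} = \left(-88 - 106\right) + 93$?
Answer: $- \frac{976606921}{14} \approx -6.9758 \cdot 10^{7}$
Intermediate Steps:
$W{\left(Y \right)} = -101$ ($W{\left(Y \right)} = -194 + 93 = -101$)
$P{\left(p,m \right)} = \frac{1}{14}$
$o{\left(O \right)} = -168$ ($o{\left(O \right)} = 14 \left(-12\right) = -168$)
$\left(o{\left(687 \right)} + W{\left(166 \right)}\right) \left(P{\left(-93 - -296,-378 \right)} + 259322\right) = \left(-168 - 101\right) \left(\frac{1}{14} + 259322\right) = \left(-269\right) \frac{3630509}{14} = - \frac{976606921}{14}$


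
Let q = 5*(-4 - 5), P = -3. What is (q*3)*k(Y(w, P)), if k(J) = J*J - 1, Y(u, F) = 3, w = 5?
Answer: -1080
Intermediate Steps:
q = -45 (q = 5*(-9) = -45)
k(J) = -1 + J² (k(J) = J² - 1 = -1 + J²)
(q*3)*k(Y(w, P)) = (-45*3)*(-1 + 3²) = -135*(-1 + 9) = -135*8 = -1080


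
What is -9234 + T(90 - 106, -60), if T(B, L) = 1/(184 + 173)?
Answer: -3296537/357 ≈ -9234.0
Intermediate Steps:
T(B, L) = 1/357
-9234 + T(90 - 106, -60) = -9234 + 1/357 = -3296537/357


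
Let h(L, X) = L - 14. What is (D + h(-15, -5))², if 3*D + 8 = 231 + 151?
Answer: 82369/9 ≈ 9152.1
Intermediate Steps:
h(L, X) = -14 + L
D = 374/3 (D = -8/3 + (231 + 151)/3 = -8/3 + (⅓)*382 = -8/3 + 382/3 = 374/3 ≈ 124.67)
(D + h(-15, -5))² = (374/3 + (-14 - 15))² = (374/3 - 29)² = (287/3)² = 82369/9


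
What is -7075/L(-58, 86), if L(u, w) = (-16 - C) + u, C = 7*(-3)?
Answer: 7075/53 ≈ 133.49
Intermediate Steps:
C = -21
L(u, w) = 5 + u (L(u, w) = (-16 - 1*(-21)) + u = (-16 + 21) + u = 5 + u)
-7075/L(-58, 86) = -7075/(5 - 58) = -7075/(-53) = -7075*(-1/53) = 7075/53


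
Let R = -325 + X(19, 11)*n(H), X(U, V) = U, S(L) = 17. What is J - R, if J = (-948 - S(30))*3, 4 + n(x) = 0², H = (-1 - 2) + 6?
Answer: -2494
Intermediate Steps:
H = 3 (H = -3 + 6 = 3)
n(x) = -4 (n(x) = -4 + 0² = -4 + 0 = -4)
J = -2895 (J = (-948 - 1*17)*3 = (-948 - 17)*3 = -965*3 = -2895)
R = -401 (R = -325 + 19*(-4) = -325 - 76 = -401)
J - R = -2895 - 1*(-401) = -2895 + 401 = -2494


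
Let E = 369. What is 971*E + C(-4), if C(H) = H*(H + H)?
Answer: 358331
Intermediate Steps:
C(H) = 2*H² (C(H) = H*(2*H) = 2*H²)
971*E + C(-4) = 971*369 + 2*(-4)² = 358299 + 2*16 = 358299 + 32 = 358331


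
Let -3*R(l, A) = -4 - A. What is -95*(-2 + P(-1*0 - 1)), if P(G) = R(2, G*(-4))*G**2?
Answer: -190/3 ≈ -63.333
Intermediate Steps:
R(l, A) = 4/3 + A/3 (R(l, A) = -(-4 - A)/3 = 4/3 + A/3)
P(G) = G**2*(4/3 - 4*G/3) (P(G) = (4/3 + (G*(-4))/3)*G**2 = (4/3 + (-4*G)/3)*G**2 = (4/3 - 4*G/3)*G**2 = G**2*(4/3 - 4*G/3))
-95*(-2 + P(-1*0 - 1)) = -95*(-2 + 4*(-1*0 - 1)**2*(1 - (-1*0 - 1))/3) = -95*(-2 + 4*(0 - 1)**2*(1 - (0 - 1))/3) = -95*(-2 + (4/3)*(-1)**2*(1 - 1*(-1))) = -95*(-2 + (4/3)*1*(1 + 1)) = -95*(-2 + (4/3)*1*2) = -95*(-2 + 8/3) = -95*2/3 = -190/3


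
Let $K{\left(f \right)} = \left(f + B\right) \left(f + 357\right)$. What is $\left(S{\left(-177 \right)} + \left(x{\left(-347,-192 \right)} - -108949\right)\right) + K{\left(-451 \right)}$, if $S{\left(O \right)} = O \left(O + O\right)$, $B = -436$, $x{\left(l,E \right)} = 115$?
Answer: $255100$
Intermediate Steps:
$S{\left(O \right)} = 2 O^{2}$ ($S{\left(O \right)} = O 2 O = 2 O^{2}$)
$K{\left(f \right)} = \left(-436 + f\right) \left(357 + f\right)$ ($K{\left(f \right)} = \left(f - 436\right) \left(f + 357\right) = \left(-436 + f\right) \left(357 + f\right)$)
$\left(S{\left(-177 \right)} + \left(x{\left(-347,-192 \right)} - -108949\right)\right) + K{\left(-451 \right)} = \left(2 \left(-177\right)^{2} + \left(115 - -108949\right)\right) - \left(120023 - 203401\right) = \left(2 \cdot 31329 + \left(115 + 108949\right)\right) + \left(-155652 + 203401 + 35629\right) = \left(62658 + 109064\right) + 83378 = 171722 + 83378 = 255100$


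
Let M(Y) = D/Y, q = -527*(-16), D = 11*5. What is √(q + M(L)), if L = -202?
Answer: √344048218/202 ≈ 91.824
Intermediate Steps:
D = 55
q = 8432
M(Y) = 55/Y
√(q + M(L)) = √(8432 + 55/(-202)) = √(8432 + 55*(-1/202)) = √(8432 - 55/202) = √(1703209/202) = √344048218/202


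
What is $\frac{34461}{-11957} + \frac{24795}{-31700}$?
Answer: $- \frac{277777503}{75807380} \approx -3.6643$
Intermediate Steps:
$\frac{34461}{-11957} + \frac{24795}{-31700} = 34461 \left(- \frac{1}{11957}\right) + 24795 \left(- \frac{1}{31700}\right) = - \frac{34461}{11957} - \frac{4959}{6340} = - \frac{277777503}{75807380}$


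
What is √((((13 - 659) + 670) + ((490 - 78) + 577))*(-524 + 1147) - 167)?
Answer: 2*√157733 ≈ 794.31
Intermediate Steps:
√((((13 - 659) + 670) + ((490 - 78) + 577))*(-524 + 1147) - 167) = √(((-646 + 670) + (412 + 577))*623 - 167) = √((24 + 989)*623 - 167) = √(1013*623 - 167) = √(631099 - 167) = √630932 = 2*√157733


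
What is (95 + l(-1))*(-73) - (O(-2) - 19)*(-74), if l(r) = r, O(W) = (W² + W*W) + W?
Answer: -7824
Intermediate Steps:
O(W) = W + 2*W² (O(W) = (W² + W²) + W = 2*W² + W = W + 2*W²)
(95 + l(-1))*(-73) - (O(-2) - 19)*(-74) = (95 - 1)*(-73) - (-2*(1 + 2*(-2)) - 19)*(-74) = 94*(-73) - (-2*(1 - 4) - 19)*(-74) = -6862 - (-2*(-3) - 19)*(-74) = -6862 - (6 - 19)*(-74) = -6862 - (-13)*(-74) = -6862 - 1*962 = -6862 - 962 = -7824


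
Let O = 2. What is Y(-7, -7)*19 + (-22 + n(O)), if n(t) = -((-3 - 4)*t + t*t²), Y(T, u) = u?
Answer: -149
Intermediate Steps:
n(t) = -t³ + 7*t (n(t) = -(-7*t + t³) = -(t³ - 7*t) = -t³ + 7*t)
Y(-7, -7)*19 + (-22 + n(O)) = -7*19 + (-22 + 2*(7 - 1*2²)) = -133 + (-22 + 2*(7 - 1*4)) = -133 + (-22 + 2*(7 - 4)) = -133 + (-22 + 2*3) = -133 + (-22 + 6) = -133 - 16 = -149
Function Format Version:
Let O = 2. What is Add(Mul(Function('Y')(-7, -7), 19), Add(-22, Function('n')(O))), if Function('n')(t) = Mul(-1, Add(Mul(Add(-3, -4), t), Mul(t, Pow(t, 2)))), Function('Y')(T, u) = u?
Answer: -149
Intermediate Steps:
Function('n')(t) = Add(Mul(-1, Pow(t, 3)), Mul(7, t)) (Function('n')(t) = Mul(-1, Add(Mul(-7, t), Pow(t, 3))) = Mul(-1, Add(Pow(t, 3), Mul(-7, t))) = Add(Mul(-1, Pow(t, 3)), Mul(7, t)))
Add(Mul(Function('Y')(-7, -7), 19), Add(-22, Function('n')(O))) = Add(Mul(-7, 19), Add(-22, Mul(2, Add(7, Mul(-1, Pow(2, 2)))))) = Add(-133, Add(-22, Mul(2, Add(7, Mul(-1, 4))))) = Add(-133, Add(-22, Mul(2, Add(7, -4)))) = Add(-133, Add(-22, Mul(2, 3))) = Add(-133, Add(-22, 6)) = Add(-133, -16) = -149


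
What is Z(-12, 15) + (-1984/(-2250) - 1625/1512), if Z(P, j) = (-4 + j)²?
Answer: 22832531/189000 ≈ 120.81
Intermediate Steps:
Z(-12, 15) + (-1984/(-2250) - 1625/1512) = (-4 + 15)² + (-1984/(-2250) - 1625/1512) = 11² + (-1984*(-1/2250) - 1625*1/1512) = 121 + (992/1125 - 1625/1512) = 121 - 36469/189000 = 22832531/189000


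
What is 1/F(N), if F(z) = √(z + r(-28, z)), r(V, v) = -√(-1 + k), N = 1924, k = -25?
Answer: (1924 - I*√26)^(-½) ≈ 0.022798 + 3.02e-5*I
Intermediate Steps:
r(V, v) = -I*√26 (r(V, v) = -√(-1 - 25) = -√(-26) = -I*√26)
F(z) = √(z - I*√26)
1/F(N) = 1/(√(1924 - I*√26)) = (1924 - I*√26)^(-½)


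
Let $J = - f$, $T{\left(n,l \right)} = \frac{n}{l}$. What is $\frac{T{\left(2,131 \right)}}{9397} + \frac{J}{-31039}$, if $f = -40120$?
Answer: $- \frac{49387938762}{38209226273} \approx -1.2926$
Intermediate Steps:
$J = 40120$ ($J = \left(-1\right) \left(-40120\right) = 40120$)
$\frac{T{\left(2,131 \right)}}{9397} + \frac{J}{-31039} = \frac{2 \cdot \frac{1}{131}}{9397} + \frac{40120}{-31039} = 2 \cdot \frac{1}{131} \cdot \frac{1}{9397} + 40120 \left(- \frac{1}{31039}\right) = \frac{2}{131} \cdot \frac{1}{9397} - \frac{40120}{31039} = \frac{2}{1231007} - \frac{40120}{31039} = - \frac{49387938762}{38209226273}$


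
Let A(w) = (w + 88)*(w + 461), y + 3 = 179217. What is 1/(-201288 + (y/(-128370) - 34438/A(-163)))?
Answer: -47817825/9625147435714 ≈ -4.9680e-6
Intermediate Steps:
y = 179214 (y = -3 + 179217 = 179214)
A(w) = (88 + w)*(461 + w)
1/(-201288 + (y/(-128370) - 34438/A(-163))) = 1/(-201288 + (179214/(-128370) - 34438/(40568 + (-163)² + 549*(-163)))) = 1/(-201288 + (179214*(-1/128370) - 34438/(40568 + 26569 - 89487))) = 1/(-201288 + (-29869/21395 - 34438/(-22350))) = 1/(-201288 + (-29869/21395 - 34438*(-1/22350))) = 1/(-201288 + (-29869/21395 + 17219/11175)) = 1/(-201288 + 6922886/47817825) = 1/(-9625147435714/47817825) = -47817825/9625147435714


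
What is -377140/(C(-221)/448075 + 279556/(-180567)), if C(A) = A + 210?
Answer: 30513476622118500/125264040937 ≈ 2.4359e+5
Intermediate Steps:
C(A) = 210 + A
-377140/(C(-221)/448075 + 279556/(-180567)) = -377140/((210 - 221)/448075 + 279556/(-180567)) = -377140/(-11*1/448075 + 279556*(-1/180567)) = -377140/(-11/448075 - 279556/180567) = -377140/(-125264040937/80907558525) = -377140*(-80907558525/125264040937) = 30513476622118500/125264040937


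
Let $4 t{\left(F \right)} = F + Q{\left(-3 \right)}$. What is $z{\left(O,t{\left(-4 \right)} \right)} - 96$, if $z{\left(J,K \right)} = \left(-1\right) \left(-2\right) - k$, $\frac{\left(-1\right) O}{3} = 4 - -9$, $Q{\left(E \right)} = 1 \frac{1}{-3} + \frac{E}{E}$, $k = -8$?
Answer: $-86$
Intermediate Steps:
$Q{\left(E \right)} = \frac{2}{3}$ ($Q{\left(E \right)} = 1 \left(- \frac{1}{3}\right) + 1 = - \frac{1}{3} + 1 = \frac{2}{3}$)
$O = -39$ ($O = - 3 \left(4 - -9\right) = - 3 \left(4 + 9\right) = \left(-3\right) 13 = -39$)
$t{\left(F \right)} = \frac{1}{6} + \frac{F}{4}$ ($t{\left(F \right)} = \frac{F + \frac{2}{3}}{4} = \frac{\frac{2}{3} + F}{4} = \frac{1}{6} + \frac{F}{4}$)
$z{\left(J,K \right)} = 10$ ($z{\left(J,K \right)} = \left(-1\right) \left(-2\right) - -8 = 2 + 8 = 10$)
$z{\left(O,t{\left(-4 \right)} \right)} - 96 = 10 - 96 = -86$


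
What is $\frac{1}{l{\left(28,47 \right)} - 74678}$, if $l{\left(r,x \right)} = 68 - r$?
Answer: $- \frac{1}{74638} \approx -1.3398 \cdot 10^{-5}$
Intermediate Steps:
$\frac{1}{l{\left(28,47 \right)} - 74678} = \frac{1}{\left(68 - 28\right) - 74678} = \frac{1}{40 - 74678} = \frac{1}{-74638} = - \frac{1}{74638}$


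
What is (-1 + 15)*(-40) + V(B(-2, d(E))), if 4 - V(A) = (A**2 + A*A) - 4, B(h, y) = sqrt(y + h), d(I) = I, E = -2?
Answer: -544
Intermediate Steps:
B(h, y) = sqrt(h + y)
V(A) = 8 - 2*A**2 (V(A) = 4 - ((A**2 + A*A) - 4) = 4 - ((A**2 + A**2) - 4) = 4 - (2*A**2 - 4) = 4 - (-4 + 2*A**2) = 4 + (4 - 2*A**2) = 8 - 2*A**2)
(-1 + 15)*(-40) + V(B(-2, d(E))) = (-1 + 15)*(-40) + (8 - 2*(sqrt(-2 - 2))**2) = 14*(-40) + (8 - 2*(sqrt(-4))**2) = -560 + (8 - 2*(2*I)**2) = -560 + (8 - 2*(-4)) = -560 + (8 + 8) = -560 + 16 = -544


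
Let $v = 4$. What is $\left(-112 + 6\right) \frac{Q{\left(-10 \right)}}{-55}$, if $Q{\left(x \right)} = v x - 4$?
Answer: $- \frac{424}{5} \approx -84.8$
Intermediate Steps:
$Q{\left(x \right)} = -4 + 4 x$ ($Q{\left(x \right)} = 4 x - 4 = -4 + 4 x$)
$\left(-112 + 6\right) \frac{Q{\left(-10 \right)}}{-55} = \left(-112 + 6\right) \frac{-4 + 4 \left(-10\right)}{-55} = - 106 \left(-4 - 40\right) \left(- \frac{1}{55}\right) = - 106 \left(\left(-44\right) \left(- \frac{1}{55}\right)\right) = \left(-106\right) \frac{4}{5} = - \frac{424}{5}$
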